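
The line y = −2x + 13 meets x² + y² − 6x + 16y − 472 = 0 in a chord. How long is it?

From the line, y = −2x + 13. Substituting:
5x² − 90x − 95 = 0  ⟹  x² − 18x − 19 = 0
x = 19 or x = −1, giving (19, −25) and (−1, 15).
Chord length = distance between (19, −25) and (−1, 15) = √2000 = 20√5.

20√5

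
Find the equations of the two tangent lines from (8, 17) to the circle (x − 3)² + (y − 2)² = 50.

7x + y = 73 and x − y = −9

Let a tangent through (8, 17) have slope m. Its distance from (3, 2) must equal 5√2:
(−5m − (−15))² = 50(m² + 1)
m² + 6m − 7 = 0, so m = −7 or m = 1.
Through (8, 17) these give 7x + y = 73 and x − y = −9.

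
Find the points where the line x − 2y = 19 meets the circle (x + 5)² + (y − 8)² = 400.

Express y = (−19 + x)/2 and substitute into the circle:
5x² − 30x − 275 = 0  ⟹  x² − 6x − 55 = 0
x = 11 or x = −5, giving (11, −4) and (−5, −12).

(−5, −12) and (11, −4)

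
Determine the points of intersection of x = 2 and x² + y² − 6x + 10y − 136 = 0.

The line gives x = 2. Substituting into the circle:
y² + 10y − 144 = 0
y = 8 or y = −18, giving (2, 8) and (2, −18).

(2, −18) and (2, 8)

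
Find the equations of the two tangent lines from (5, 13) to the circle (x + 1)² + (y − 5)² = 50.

A line y − (13) = m(x − (5)) is tangent when its distance from (−1, 5) is 5√2:
(−6m − (−8))² = 50(m² + 1)
7m² + 48m − 7 = 0, so m = −7 or m = 1/7.
Through (5, 13) these give 7x + y = 48 and x − 7y = −86.

7x + y = 48 and x − 7y = −86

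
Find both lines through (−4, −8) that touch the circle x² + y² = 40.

3x + y = −20 and x − 3y = 20

A line y − (−8) = m(x − (−4)) is tangent when its distance from (0, 0) is 2√10:
[m·(4) − (8)]² = 40(m² + 1)
3m² + 8m − 3 = 0, so m = −3 or m = 1/3.
Through (−4, −8) these give 3x + y = −20 and x − 3y = 20.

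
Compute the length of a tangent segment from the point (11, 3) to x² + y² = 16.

√114

Centre (0, 0), r² = 16. |PO|² = (11)² + (3)² = 130.
By the tangent–radius right angle, tangent length = √(|PO|² − r²) = √114.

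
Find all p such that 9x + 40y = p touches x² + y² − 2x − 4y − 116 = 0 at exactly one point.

p = −362 or p = 540

Tangency holds when the distance from the centre (1, 2) to the line equals the radius 11:
|9·1 + 40·2 − p| / √1681 = 11
|p − (89)| = 11·41, so p = 540 or p = −362.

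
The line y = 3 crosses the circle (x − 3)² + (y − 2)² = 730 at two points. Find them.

Express y = 3 and substitute into the circle:
x² − 6x − 720 = 0
x = 30 or x = −24, giving (30, 3) and (−24, 3).

(−24, 3) and (30, 3)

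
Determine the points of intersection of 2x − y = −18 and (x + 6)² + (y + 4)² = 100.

(−14, −10) and (−6, 6)

Substitute y = 2x + 18:
5x² + 100x + 420 = 0  ⟹  x² + 20x + 84 = 0
x = −6 or x = −14, giving (−6, 6) and (−14, −10).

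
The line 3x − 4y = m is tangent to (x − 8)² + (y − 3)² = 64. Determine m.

The line touches the circle iff its distance from (8, 3) is 8:
|3·8 − 4·3 − m| / √25 = 8
|m − (12)| = 8·5, so m = 52 or m = −28.

m = −28 or m = 52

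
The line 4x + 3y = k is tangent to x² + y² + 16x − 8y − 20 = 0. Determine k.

k = −70 or k = 30

Tangency holds when the distance from the centre (−8, 4) to the line equals the radius 10:
|4·(−8) + 3·4 − k| / √25 = 10
|k − (−20)| = 10·5, so k = 30 or k = −70.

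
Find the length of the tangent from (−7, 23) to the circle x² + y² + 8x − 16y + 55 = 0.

√209

With centre O = (−4, 8), |OP|² = 234 and r² = 25.
Power of the point: PT² = |PO|² − r² = 209, so PT = √209.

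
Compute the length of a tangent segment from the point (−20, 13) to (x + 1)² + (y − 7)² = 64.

Centre (−1, 7), r² = 64. |PO|² = (−19)² + (6)² = 397.
By the tangent–radius right angle, tangent length = √(|PO|² − r²) = √333 = 3√37.

3√37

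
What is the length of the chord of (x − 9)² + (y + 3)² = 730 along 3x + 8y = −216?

2√73

The distance from (9, −3) to the line is 219/√73, and r² = 730.
Chord = 2√(r² − d²) = 2·√(73) = 2√73.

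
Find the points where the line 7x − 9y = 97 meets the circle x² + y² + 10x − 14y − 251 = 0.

(1, −10) and (10, −3)

Express y = (−97 + 7x)/9 and substitute into the circle:
130x² − 1430x + 1300 = 0  ⟹  x² − 11x + 10 = 0
x = 10 or x = 1, giving (10, −3) and (1, −10).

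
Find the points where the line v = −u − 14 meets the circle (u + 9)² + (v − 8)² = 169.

(−22, 8) and (−9, −5)

Substitute v = −u − 14:
2u² + 62u + 396 = 0  ⟹  u² + 31u + 198 = 0
u = −9 or u = −22, giving (−9, −5) and (−22, 8).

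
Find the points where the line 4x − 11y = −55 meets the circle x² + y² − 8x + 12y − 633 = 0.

(−22, −3) and (22, 13)

Substitute y = (55 + 4x)/11:
137x² − 66308 = 0  ⟹  x² − 484 = 0
x = 22 or x = −22, giving (22, 13) and (−22, −3).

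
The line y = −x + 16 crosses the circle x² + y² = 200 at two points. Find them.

(2, 14) and (14, 2)

Substitute y = −x + 16:
2x² − 32x + 56 = 0  ⟹  x² − 16x + 28 = 0
x = 14 or x = 2, giving (14, 2) and (2, 14).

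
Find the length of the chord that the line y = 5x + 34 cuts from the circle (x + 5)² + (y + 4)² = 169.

5√26

The distance from (−5, −4) to the line is 13/√26, and r² = 169.
Chord = 2√(r² − d²) = 2·√(325/2) = 5√26.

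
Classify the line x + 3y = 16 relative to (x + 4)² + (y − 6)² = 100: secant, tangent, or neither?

d² = (1·(−4) + 3·6 − (16))²/10 = 2/5; r² = 100.
Since d² < r², the line cuts the circle twice.

secant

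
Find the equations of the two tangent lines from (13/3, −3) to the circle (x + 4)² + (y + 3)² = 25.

3x − 4y = 25 and 3x + 4y = 1

Write the tangent as mx − y + (−3 − m·(13/3)) = 0 and set its distance from the centre to 5:
(−25/3m − (0))² = 25(m² + 1)
16m² − 9 = 0, so m = 3/4 or m = −3/4.
With m = 3/4: 3x − 4y = 25. With m = −3/4: 3x + 4y = 1.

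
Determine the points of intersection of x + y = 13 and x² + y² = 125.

From the line, y = −x + 13. Substituting:
2x² − 26x + 44 = 0  ⟹  x² − 13x + 22 = 0
x = 11 or x = 2, giving (11, 2) and (2, 11).

(2, 11) and (11, 2)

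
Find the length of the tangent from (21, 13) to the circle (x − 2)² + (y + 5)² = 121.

Centre (2, −5), r² = 121. |PO|² = (19)² + (18)² = 685.
The tangent meets the radius at right angles, so tangent² = |PO|² − r² = 685 − 121 = 564.

2√141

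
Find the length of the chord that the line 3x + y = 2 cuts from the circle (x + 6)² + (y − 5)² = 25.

From the line, y = −3x + 2. Substituting:
10x² + 30x + 20 = 0  ⟹  x² + 3x + 2 = 0
x = −1 or x = −2, giving (−1, 5) and (−2, 8).
|(−1, 5) − (−2, 8)| = √((1)² + (−3)²) = √10.

√10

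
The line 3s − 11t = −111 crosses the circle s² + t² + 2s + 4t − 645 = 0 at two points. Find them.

(−26, 3) and (18, 15)

From the line, t = (111 + 3s)/11. Substituting:
130s² + 1040s − 60840 = 0  ⟹  s² + 8s − 468 = 0
s = 18 or s = −26, giving (18, 15) and (−26, 3).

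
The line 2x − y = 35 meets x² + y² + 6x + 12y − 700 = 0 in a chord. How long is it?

Centre (−3, −6), r² = 745. Perpendicular distance d from centre to line = |−35| / √5 = 35/√5.
Chord = 2√(r² − d²) = 2·√(500) = 20√5.

20√5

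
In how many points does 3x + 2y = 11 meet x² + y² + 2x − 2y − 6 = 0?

0

Substituting the line into the circle gives 13x² − 46x + 53 = 0.
Discriminant = (−46)² − 4·13·(53) = −640 < 0.
No real roots: the line does not meet the circle.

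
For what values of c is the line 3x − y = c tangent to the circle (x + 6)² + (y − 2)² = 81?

c = −20 ± 9√10

For a tangent, require d(centre, line) = r = 9.
|3·(−6) − 1·2 − c| / √10 = 9
|c − (−20)| = 9√10.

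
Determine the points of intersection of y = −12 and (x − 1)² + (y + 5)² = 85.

(−5, −12) and (7, −12)

From the line, y = −12. Substituting:
x² − 2x − 35 = 0
x = 7 or x = −5, giving (7, −12) and (−5, −12).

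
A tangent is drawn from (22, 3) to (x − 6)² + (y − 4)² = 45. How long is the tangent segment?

2√53

Centre (6, 4), r² = 45. |PO|² = (16)² + (−1)² = 257.
Power of the point: PT² = |PO|² − r² = 212, so PT = 2√53.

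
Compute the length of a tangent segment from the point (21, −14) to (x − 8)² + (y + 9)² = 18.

With centre O = (8, −9), |OP|² = 194 and r² = 18.
The tangent meets the radius at right angles, so tangent² = |PO|² − r² = 194 − 18 = 176.

4√11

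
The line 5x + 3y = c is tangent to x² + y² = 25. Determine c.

c = ±5√34

For a tangent, require d(centre, line) = r = 5.
|5·0 + 3·0 − c| / √34 = 5
|c| = 5√34.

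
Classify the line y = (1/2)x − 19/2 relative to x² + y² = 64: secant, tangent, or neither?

neither

d² = (1·0 − 2·0 − (19))²/5 = 361/5; r² = 64.
Since d² > r², the line lies outside the circle.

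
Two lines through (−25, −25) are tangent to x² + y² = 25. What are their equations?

3x − 4y = 25 and 4x − 3y = −25

Write the tangent as mx − y + (−25 − m·(−25)) = 0 and set its distance from the centre to 5:
(25m − (25))² = 25(m² + 1)
12m² − 25m + 12 = 0, so m = 3/4 or m = 4/3.
With m = 3/4: 3x − 4y = 25. With m = 4/3: 4x − 3y = −25.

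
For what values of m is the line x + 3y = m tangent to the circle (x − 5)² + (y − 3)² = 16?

For a tangent, require d(centre, line) = r = 4.
|1·5 + 3·3 − m| / √10 = 4
|m − (14)| = 4√10.

m = 14 ± 4√10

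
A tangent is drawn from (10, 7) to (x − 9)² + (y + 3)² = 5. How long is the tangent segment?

With centre O = (9, −3), |OP|² = 101 and r² = 5.
By the tangent–radius right angle, tangent length = √(|PO|² − r²) = √96 = 4√6.

4√6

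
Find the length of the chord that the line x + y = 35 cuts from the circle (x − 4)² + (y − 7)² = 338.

Express y = −x + 35 and substitute into the circle:
2x² − 64x + 462 = 0  ⟹  x² − 32x + 231 = 0
x = 21 or x = 11, giving (21, 14) and (11, 24).
Chord length = distance between (21, 14) and (11, 24) = √200 = 10√2.

10√2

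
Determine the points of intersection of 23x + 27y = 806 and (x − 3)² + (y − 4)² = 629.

From the line, y = (806 − 23x)/27. Substituting:
1258x² − 36482x + 35224 = 0  ⟹  x² − 29x + 28 = 0
x = 28 or x = 1, giving (28, 6) and (1, 29).

(1, 29) and (28, 6)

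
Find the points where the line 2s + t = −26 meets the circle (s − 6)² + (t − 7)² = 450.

(−15, 4) and (−9, −8)

Express t = −2s − 26 and substitute into the circle:
5s² + 120s + 675 = 0  ⟹  s² + 24s + 135 = 0
s = −9 or s = −15, giving (−9, −8) and (−15, 4).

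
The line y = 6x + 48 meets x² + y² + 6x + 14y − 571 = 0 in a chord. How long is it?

8√37

The distance from (−3, −7) to the line is 37/√37, and r² = 629.
Chord = 2√(r² − d²) = 2·√(592) = 8√37.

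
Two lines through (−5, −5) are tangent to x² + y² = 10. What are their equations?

3x − y = −10 and x − 3y = 10

Let a tangent through (−5, −5) have slope m. Its distance from (0, 0) must equal √10:
[m·(5) − (5)]² = 10(m² + 1)
3m² − 10m + 3 = 0, so m = 3 or m = 1/3.
Through (−5, −5) these give 3x − y = −10 and x − 3y = 10.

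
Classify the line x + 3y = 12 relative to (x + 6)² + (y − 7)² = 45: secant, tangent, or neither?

Substituting the line into the circle gives 10x² + 126x = 0.
Discriminant = (126)² − 4·10·(0) = 15876 > 0.
Two real roots: the line is a secant.

secant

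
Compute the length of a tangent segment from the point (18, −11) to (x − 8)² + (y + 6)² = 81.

Centre (8, −6), r² = 81. |PO|² = (10)² + (−5)² = 125.
The tangent meets the radius at right angles, so tangent² = |PO|² − r² = 125 − 81 = 44.

2√11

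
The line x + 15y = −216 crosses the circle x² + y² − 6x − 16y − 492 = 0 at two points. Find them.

(−6, −14) and (9, −15)

Substitute y = (−216 − x)/15:
226x² − 678x − 12204 = 0  ⟹  x² − 3x − 54 = 0
x = 9 or x = −6, giving (9, −15) and (−6, −14).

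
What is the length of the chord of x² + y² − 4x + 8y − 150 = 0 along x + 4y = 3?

6√17

The distance from (2, −4) to the line is 17/√17, and r² = 170.
Half the chord is √(r² − d²) = √(153), so the full chord is 6√17.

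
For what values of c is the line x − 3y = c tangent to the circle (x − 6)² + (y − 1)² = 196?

c = 3 ± 14√10

Tangency holds when the distance from the centre (6, 1) to the line equals the radius 14:
|1·6 − 3·1 − c| / √10 = 14
|c − (3)| = 14√10.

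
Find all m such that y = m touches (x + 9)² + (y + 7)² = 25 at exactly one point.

m = −12 or m = −2

Tangency holds when the distance from the centre (−9, −7) to the line equals the radius 5:
|0·(−9) + 1·(−7) − m| / √1 = 5
|m − (−7)| = 5, so m = −2 or m = −12.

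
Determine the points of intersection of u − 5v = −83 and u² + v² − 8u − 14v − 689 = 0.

Substitute v = (83 + u)/5:
26u² − 104u − 16146 = 0  ⟹  u² − 4u − 621 = 0
u = 27 or u = −23, giving (27, 22) and (−23, 12).

(−23, 12) and (27, 22)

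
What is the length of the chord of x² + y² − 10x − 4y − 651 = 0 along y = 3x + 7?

16√10

Centre (5, 2), r² = 680. Perpendicular distance d from centre to line = |20| / √10 = 20/√10.
Half the chord is √(r² − d²) = √(640), so the full chord is 16√10.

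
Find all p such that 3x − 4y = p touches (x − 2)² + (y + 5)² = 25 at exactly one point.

p = 1 or p = 51

The line touches the circle iff its distance from (2, −5) is 5:
|3·2 − 4·(−5) − p| / √25 = 5
|p − (26)| = 5·5, so p = 51 or p = 1.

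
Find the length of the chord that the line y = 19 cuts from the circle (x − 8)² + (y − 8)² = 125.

4

Centre (8, 8), r² = 125. Perpendicular distance d from centre to line = |−11| / √1 = 11.
Chord = 2√(r² − d²) = 2·√(4) = 4.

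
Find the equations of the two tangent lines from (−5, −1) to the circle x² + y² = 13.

A line y − (−1) = m(x − (−5)) is tangent when its distance from (0, 0) is √13:
(5m − (1))² = 13(m² + 1)
6m² − 5m − 6 = 0, so m = −2/3 or m = 3/2.
With m = −2/3: 2x + 3y = −13. With m = 3/2: 3x − 2y = −13.

2x + 3y = −13 and 3x − 2y = −13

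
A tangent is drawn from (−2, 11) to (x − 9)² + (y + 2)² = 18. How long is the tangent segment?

4√17

The centre is (9, −2) and r = 3√2. The square of the distance from P to the centre is 121 + 169 = 290.
By the tangent–radius right angle, tangent length = √(|PO|² − r²) = √272 = 4√17.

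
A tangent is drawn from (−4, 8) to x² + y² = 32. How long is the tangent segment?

The centre is (0, 0) and r = 4√2. The square of the distance from P to the centre is 16 + 64 = 80.
Power of the point: PT² = |PO|² − r² = 48, so PT = 4√3.

4√3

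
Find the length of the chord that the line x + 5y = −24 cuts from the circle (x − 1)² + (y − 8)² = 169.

Centre (1, 8), r² = 169. Perpendicular distance d from centre to line = |65| / √26 = 65/√26.
Chord = 2√(r² − d²) = 2·√(13/2) = √26.

√26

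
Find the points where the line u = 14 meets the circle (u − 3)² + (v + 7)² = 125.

The line gives u = 14. Substituting into the circle:
v² + 14v + 45 = 0
v = −5 or v = −9, giving (14, −5) and (14, −9).

(14, −9) and (14, −5)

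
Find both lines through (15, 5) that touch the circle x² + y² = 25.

A line y − (5) = m(x − (15)) is tangent when its distance from (0, 0) is 5:
(−15m − (−5))² = 25(m² + 1)
4m² − 3m = 0, so m = 3/4 or m = 0.
Through (15, 5) these give 3x − 4y = 25 and y = 5.

3x − 4y = 25 and y = 5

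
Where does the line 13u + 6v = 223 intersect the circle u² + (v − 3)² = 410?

(7, 22) and (19, −4)

From the line, v = (223 − 13u)/6. Substituting:
205u² − 5330u + 27265 = 0  ⟹  u² − 26u + 133 = 0
u = 19 or u = 7, giving (19, −4) and (7, 22).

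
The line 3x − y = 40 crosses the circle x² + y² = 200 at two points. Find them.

(10, −10) and (14, 2)

Express y = 3x − 40 and substitute into the circle:
10x² − 240x + 1400 = 0  ⟹  x² − 24x + 140 = 0
x = 14 or x = 10, giving (14, 2) and (10, −10).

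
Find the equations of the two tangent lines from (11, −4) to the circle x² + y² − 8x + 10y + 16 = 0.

Let a tangent through (11, −4) have slope m. Its distance from (4, −5) must equal 5:
[m·(−7) − (−1)]² = 25(m² + 1)
12m² − 7m − 12 = 0, so m = −3/4 or m = 4/3.
With m = −3/4: 3x + 4y = 17. With m = 4/3: 4x − 3y = 56.

3x + 4y = 17 and 4x − 3y = 56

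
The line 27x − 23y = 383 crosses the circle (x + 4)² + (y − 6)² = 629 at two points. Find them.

(−2, −19) and (21, 8)

From the line, y = (−383 + 27x)/23. Substituting:
1258x² − 23902x − 52836 = 0  ⟹  x² − 19x − 42 = 0
x = 21 or x = −2, giving (21, 8) and (−2, −19).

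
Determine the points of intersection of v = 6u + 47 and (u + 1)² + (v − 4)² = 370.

(−10, −13) and (−4, 23)

Substitute v = 6u + 47:
37u² + 518u + 1480 = 0  ⟹  u² + 14u + 40 = 0
u = −4 or u = −10, giving (−4, 23) and (−10, −13).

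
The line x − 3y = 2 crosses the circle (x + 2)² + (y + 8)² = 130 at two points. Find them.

Substitute y = (−2 + x)/3:
10x² + 80x − 650 = 0  ⟹  x² + 8x − 65 = 0
x = 5 or x = −13, giving (5, 1) and (−13, −5).

(−13, −5) and (5, 1)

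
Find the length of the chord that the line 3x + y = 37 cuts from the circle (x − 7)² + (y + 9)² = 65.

√10

Centre (7, −9), r² = 65. Perpendicular distance d from centre to line = |−25| / √10 = 25/√10.
Half the chord is √(r² − d²) = √(5/2), so the full chord is √10.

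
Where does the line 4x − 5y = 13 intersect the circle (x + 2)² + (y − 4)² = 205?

(−8, −9) and (12, 7)

Express y = (−13 + 4x)/5 and substitute into the circle:
41x² − 164x − 3936 = 0  ⟹  x² − 4x − 96 = 0
x = 12 or x = −8, giving (12, 7) and (−8, −9).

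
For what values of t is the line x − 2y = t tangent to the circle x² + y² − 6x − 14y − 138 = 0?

t = −11 ± 14√5

The line touches the circle iff its distance from (3, 7) is 14:
|1·3 − 2·7 − t| / √5 = 14
|t − (−11)| = 14√5.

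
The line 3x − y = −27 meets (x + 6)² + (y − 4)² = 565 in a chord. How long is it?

Centre (−6, 4), r² = 565. Perpendicular distance d from centre to line = |5| / √10 = 5/√10.
Half the chord is √(r² − d²) = √(1125/2), so the full chord is 15√10.

15√10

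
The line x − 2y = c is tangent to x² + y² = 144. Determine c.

Tangency holds when the distance from the centre (0, 0) to the line equals the radius 12:
|1·0 − 2·0 − c| / √5 = 12
|c| = 12√5.

c = ±12√5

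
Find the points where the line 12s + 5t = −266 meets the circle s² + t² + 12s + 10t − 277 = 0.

(−23, 2) and (−13, −22)

Substitute t = (−266 − 12s)/5:
169s² + 6084s + 50531 = 0  ⟹  s² + 36s + 299 = 0
s = −13 or s = −23, giving (−13, −22) and (−23, 2).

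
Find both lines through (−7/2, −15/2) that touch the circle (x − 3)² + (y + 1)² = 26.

Let a tangent through (−7/2, −15/2) have slope m. Its distance from (3, −1) must equal √26:
[m·(13/2) − (13/2)]² = 26(m² + 1)
5m² − 26m + 5 = 0, so m = 5 or m = 1/5.
Through (−7/2, −15/2) these give 5x − y = −10 and x − 5y = 34.

5x − y = −10 and x − 5y = 34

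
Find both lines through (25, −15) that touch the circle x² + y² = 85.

2x + 9y = −85 and 7x + 6y = 85

Let a tangent through (25, −15) have slope m. Its distance from (0, 0) must equal √85:
[m·(−25) − (15)]² = 85(m² + 1)
54m² + 75m + 14 = 0, so m = −2/9 or m = −7/6.
With m = −2/9: 2x + 9y = −85. With m = −7/6: 7x + 6y = 85.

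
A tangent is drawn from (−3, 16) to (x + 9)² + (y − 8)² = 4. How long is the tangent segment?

Centre (−9, 8), r² = 4. |PO|² = (6)² + (8)² = 100.
Power of the point: PT² = |PO|² − r² = 96, so PT = 4√6.

4√6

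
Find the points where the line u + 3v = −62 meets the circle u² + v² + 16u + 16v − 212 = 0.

Substitute v = (−62 − u)/3:
10u² + 220u − 1040 = 0  ⟹  u² + 22u − 104 = 0
u = 4 or u = −26, giving (4, −22) and (−26, −12).

(−26, −12) and (4, −22)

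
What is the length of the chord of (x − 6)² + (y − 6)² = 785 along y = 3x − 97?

5√10

Express y = 3x − 97 and substitute into the circle:
10x² − 630x + 9860 = 0  ⟹  x² − 63x + 986 = 0
x = 34 or x = 29, giving (34, 5) and (29, −10).
Chord length = distance between (34, 5) and (29, −10) = √250 = 5√10.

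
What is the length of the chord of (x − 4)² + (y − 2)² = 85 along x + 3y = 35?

3√10

The distance from (4, 2) to the line is 25/√10, and r² = 85.
Chord = 2√(r² − d²) = 2·√(45/2) = 3√10.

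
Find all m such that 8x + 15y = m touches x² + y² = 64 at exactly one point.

m = −136 or m = 136

Tangency holds when the distance from the centre (0, 0) to the line equals the radius 8:
|8·0 + 15·0 − m| / √289 = 8
|m| = 8·17, so m = 136 or m = −136.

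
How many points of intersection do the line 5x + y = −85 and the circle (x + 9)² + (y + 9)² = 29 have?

Centre (−9, −9), r² = 29. Distance² from centre to line = (31)²/26 = 961/26.
Since d² > r², the line lies outside the circle.

0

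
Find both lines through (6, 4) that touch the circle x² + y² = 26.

x + 5y = 26 and 5x − y = 26

Let a tangent through (6, 4) have slope m. Its distance from (0, 0) must equal √26:
[m·(−6) − (−4)]² = 26(m² + 1)
5m² − 24m − 5 = 0, so m = −1/5 or m = 5.
Through (6, 4) these give x + 5y = 26 and 5x − y = 26.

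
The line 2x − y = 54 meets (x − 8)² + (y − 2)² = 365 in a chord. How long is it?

6√5

From the line, y = 2x − 54. Substituting:
5x² − 240x + 2835 = 0  ⟹  x² − 48x + 567 = 0
x = 27 or x = 21, giving (27, 0) and (21, −12).
|(27, 0) − (21, −12)| = √((6)² + (12)²) = 6√5.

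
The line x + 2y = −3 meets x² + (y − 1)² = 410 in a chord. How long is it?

18√5

From the line, y = (−3 − x)/2. Substituting:
5x² + 10x − 1615 = 0  ⟹  x² + 2x − 323 = 0
x = 17 or x = −19, giving (17, −10) and (−19, 8).
|(17, −10) − (−19, 8)| = √((36)² + (−18)²) = 18√5.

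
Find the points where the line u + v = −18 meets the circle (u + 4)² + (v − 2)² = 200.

(−18, 0) and (−6, −12)

Substitute v = −u − 18:
2u² + 48u + 216 = 0  ⟹  u² + 24u + 108 = 0
u = −6 or u = −18, giving (−6, −12) and (−18, 0).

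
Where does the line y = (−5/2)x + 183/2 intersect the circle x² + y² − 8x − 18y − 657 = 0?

(27, 24) and (31, 14)

Substitute y = (183 − 5x)/2:
29x² − 1682x + 24273 = 0  ⟹  x² − 58x + 837 = 0
x = 31 or x = 27, giving (31, 14) and (27, 24).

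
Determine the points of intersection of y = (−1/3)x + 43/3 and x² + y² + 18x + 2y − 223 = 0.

(−5, 16) and (−2, 15)

Substitute y = (43 − x)/3:
10x² + 70x + 100 = 0  ⟹  x² + 7x + 10 = 0
x = −2 or x = −5, giving (−2, 15) and (−5, 16).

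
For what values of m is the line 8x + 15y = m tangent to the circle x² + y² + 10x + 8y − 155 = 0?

m = −338 or m = 138

For a tangent, require d(centre, line) = r = 14.
|8·(−5) + 15·(−4) − m| / √289 = 14
|m − (−100)| = 14·17, so m = 138 or m = −338.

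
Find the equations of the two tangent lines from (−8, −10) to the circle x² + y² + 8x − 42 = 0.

Write the tangent as mx − y + (−10 − m·(−8)) = 0 and set its distance from the centre to √58:
(4m − (10))² = 58(m² + 1)
21m² + 40m − 21 = 0, so m = −7/3 or m = 3/7.
With m = −7/3: 7x + 3y = −86. With m = 3/7: 3x − 7y = 46.

7x + 3y = −86 and 3x − 7y = 46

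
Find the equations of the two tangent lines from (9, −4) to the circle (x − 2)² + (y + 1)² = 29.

2x − 5y = 38 and 5x + 2y = 37

A line y − (−4) = m(x − (9)) is tangent when its distance from (2, −1) is √29:
[m·(−7) − (3)]² = 29(m² + 1)
10m² + 21m − 10 = 0, so m = 2/5 or m = −5/2.
Through (9, −4) these give 2x − 5y = 38 and 5x + 2y = 37.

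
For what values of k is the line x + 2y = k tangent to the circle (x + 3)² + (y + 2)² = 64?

Tangency holds when the distance from the centre (−3, −2) to the line equals the radius 8:
|1·(−3) + 2·(−2) − k| / √5 = 8
|k − (−7)| = 8√5.

k = −7 ± 8√5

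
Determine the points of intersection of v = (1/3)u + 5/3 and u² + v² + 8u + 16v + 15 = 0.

(−8, −1) and (−5, 0)

Substitute v = (5 + u)/3:
10u² + 130u + 400 = 0  ⟹  u² + 13u + 40 = 0
u = −5 or u = −8, giving (−5, 0) and (−8, −1).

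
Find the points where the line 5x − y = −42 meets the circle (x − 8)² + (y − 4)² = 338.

Substitute y = 5x + 42:
26x² + 364x + 1170 = 0  ⟹  x² + 14x + 45 = 0
x = −5 or x = −9, giving (−5, 17) and (−9, −3).

(−9, −3) and (−5, 17)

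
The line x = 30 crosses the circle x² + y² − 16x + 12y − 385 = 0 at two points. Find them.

The line gives x = 30. Substituting into the circle:
y² + 12y + 35 = 0
y = −5 or y = −7, giving (30, −5) and (30, −7).

(30, −7) and (30, −5)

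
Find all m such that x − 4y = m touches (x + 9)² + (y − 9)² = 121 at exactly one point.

For a tangent, require d(centre, line) = r = 11.
|1·(−9) − 4·9 − m| / √17 = 11
|m − (−45)| = 11√17.

m = −45 ± 11√17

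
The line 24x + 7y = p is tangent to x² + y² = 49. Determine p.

p = −175 or p = 175

The line touches the circle iff its distance from (0, 0) is 7:
|24·0 + 7·0 − p| / √625 = 7
|p| = 7·25, so p = 175 or p = −175.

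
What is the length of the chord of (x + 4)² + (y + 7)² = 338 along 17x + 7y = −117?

26√2

Centre (−4, −7), r² = 338. Perpendicular distance d from centre to line = |0| / √338 = 0/√338.
Chord = 2√(r² − d²) = 2·√(338) = 26√2.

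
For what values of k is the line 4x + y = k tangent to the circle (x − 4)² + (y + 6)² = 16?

Tangency holds when the distance from the centre (4, −6) to the line equals the radius 4:
|4·4 + 1·(−6) − k| / √17 = 4
|k − (10)| = 4√17.

k = 10 ± 4√17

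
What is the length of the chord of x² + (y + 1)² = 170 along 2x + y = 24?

The distance from (0, −1) to the line is 25/√5, and r² = 170.
Chord = 2√(r² − d²) = 2·√(45) = 6√5.

6√5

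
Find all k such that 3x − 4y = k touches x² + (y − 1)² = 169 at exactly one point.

The line touches the circle iff its distance from (0, 1) is 13:
|3·0 − 4·1 − k| / √25 = 13
|k − (−4)| = 13·5, so k = 61 or k = −69.

k = −69 or k = 61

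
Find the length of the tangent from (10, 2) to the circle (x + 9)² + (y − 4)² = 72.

√293

With centre O = (−9, 4), |OP|² = 365 and r² = 72.
By the tangent–radius right angle, tangent length = √(|PO|² − r²) = √293.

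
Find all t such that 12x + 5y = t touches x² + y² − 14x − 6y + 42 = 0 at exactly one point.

Tangency holds when the distance from the centre (7, 3) to the line equals the radius 4:
|12·7 + 5·3 − t| / √169 = 4
|t − (99)| = 4·13, so t = 151 or t = 47.

t = 47 or t = 151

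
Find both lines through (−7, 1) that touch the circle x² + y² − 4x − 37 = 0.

5x + 4y = −31 and 4x − 5y = −33

Write the tangent as mx − y + (1 − m·(−7)) = 0 and set its distance from the centre to √41:
[m·(9) − (−1)]² = 41(m² + 1)
20m² + 9m − 20 = 0, so m = −5/4 or m = 4/5.
Through (−7, 1) these give 5x + 4y = −31 and 4x − 5y = −33.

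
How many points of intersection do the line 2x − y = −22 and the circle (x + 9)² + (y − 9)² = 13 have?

d² = (2·(−9) − 1·9 − (−22))²/5 = 5; r² = 13.
Since d² < r², the line cuts the circle twice.

2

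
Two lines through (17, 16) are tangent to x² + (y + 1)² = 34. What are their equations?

Let a tangent through (17, 16) have slope m. Its distance from (0, −1) must equal √34:
(−17m − (−17))² = 34(m² + 1)
15m² − 34m + 15 = 0, so m = 3/5 or m = 5/3.
Through (17, 16) these give 3x − 5y = −29 and 5x − 3y = 37.

3x − 5y = −29 and 5x − 3y = 37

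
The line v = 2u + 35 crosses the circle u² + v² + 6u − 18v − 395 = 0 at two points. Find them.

(−20, −5) and (−2, 31)

Substitute v = 2u + 35:
5u² + 110u + 200 = 0  ⟹  u² + 22u + 40 = 0
u = −2 or u = −20, giving (−2, 31) and (−20, −5).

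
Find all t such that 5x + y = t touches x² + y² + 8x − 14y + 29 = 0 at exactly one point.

t = −13 ± 6√26

The line touches the circle iff its distance from (−4, 7) is 6:
|5·(−4) + 1·7 − t| / √26 = 6
|t − (−13)| = 6√26.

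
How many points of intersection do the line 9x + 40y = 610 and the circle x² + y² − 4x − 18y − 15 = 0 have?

Substituting the line into the circle gives 1681x² − 10900x − 91100 = 0.
Δ = 118810000 − (−612556400) = 731366400.
Two real roots: the line is a secant.

2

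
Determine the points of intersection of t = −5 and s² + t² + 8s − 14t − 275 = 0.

From the line, t = −5. Substituting:
s² + 8s − 180 = 0
s = 10 or s = −18, giving (10, −5) and (−18, −5).

(−18, −5) and (10, −5)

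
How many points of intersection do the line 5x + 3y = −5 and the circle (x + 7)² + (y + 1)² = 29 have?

0

Substituting the line into the circle gives 34x² + 146x + 184 = 0.
Discriminant = (146)² − 4·34·(184) = −3708 < 0.
No real roots: the line does not meet the circle.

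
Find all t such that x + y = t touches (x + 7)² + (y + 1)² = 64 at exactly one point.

Tangency holds when the distance from the centre (−7, −1) to the line equals the radius 8:
|1·(−7) + 1·(−1) − t| / √2 = 8
|t − (−8)| = 8√2.

t = −8 ± 8√2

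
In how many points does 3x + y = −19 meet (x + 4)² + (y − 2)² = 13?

2

Substituting the line into the circle gives 10x² + 134x + 444 = 0.
Discriminant = (134)² − 4·10·(444) = 196 > 0.
Two real roots: the line is a secant.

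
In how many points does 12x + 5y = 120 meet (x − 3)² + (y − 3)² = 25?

0

Substituting the line into the circle gives 169x² − 2670x + 10625 = 0.
Discriminant = (−2670)² − 4·169·(10625) = −53600 < 0.
No real roots: the line does not meet the circle.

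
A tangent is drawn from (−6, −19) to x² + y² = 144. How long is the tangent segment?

√253

Centre (0, 0), r² = 144. |PO|² = (−6)² + (−19)² = 397.
Power of the point: PT² = |PO|² − r² = 253, so PT = √253.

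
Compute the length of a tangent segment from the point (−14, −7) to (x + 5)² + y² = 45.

With centre O = (−5, 0), |OP|² = 130 and r² = 45.
By the tangent–radius right angle, tangent length = √(|PO|² − r²) = √85.

√85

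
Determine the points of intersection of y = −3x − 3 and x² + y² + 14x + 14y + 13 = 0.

Express y = −3x − 3 and substitute into the circle:
10x² − 10x − 20 = 0  ⟹  x² − x − 2 = 0
x = 2 or x = −1, giving (2, −9) and (−1, 0).

(−1, 0) and (2, −9)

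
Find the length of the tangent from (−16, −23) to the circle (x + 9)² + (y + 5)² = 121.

6√7

The centre is (−9, −5) and r = 11. The square of the distance from P to the centre is 49 + 324 = 373.
The tangent meets the radius at right angles, so tangent² = |PO|² − r² = 373 − 121 = 252.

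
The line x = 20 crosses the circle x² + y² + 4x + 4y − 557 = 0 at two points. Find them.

(20, −11) and (20, 7)

The line gives x = 20. Substituting into the circle:
y² + 4y − 77 = 0
y = 7 or y = −11, giving (20, 7) and (20, −11).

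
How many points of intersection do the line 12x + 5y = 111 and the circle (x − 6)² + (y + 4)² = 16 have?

Substituting the line into the circle gives 169x² − 3444x + 17661 = 0.
Discriminant = (−3444)² − 4·169·(17661) = −77700 < 0.
No real roots: the line does not meet the circle.

0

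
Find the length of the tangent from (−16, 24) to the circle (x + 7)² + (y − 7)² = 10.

6√10

With centre O = (−7, 7), |OP|² = 370 and r² = 10.
By the tangent–radius right angle, tangent length = √(|PO|² − r²) = √360 = 6√10.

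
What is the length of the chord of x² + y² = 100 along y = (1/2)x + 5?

Express y = (10 + x)/2 and substitute into the circle:
5x² + 20x − 300 = 0  ⟹  x² + 4x − 60 = 0
x = 6 or x = −10, giving (6, 8) and (−10, 0).
Chord length = distance between (6, 8) and (−10, 0) = √320 = 8√5.

8√5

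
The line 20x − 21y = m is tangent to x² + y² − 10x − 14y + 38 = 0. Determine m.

Tangency holds when the distance from the centre (5, 7) to the line equals the radius 6:
|20·5 − 21·7 − m| / √841 = 6
|m − (−47)| = 6·29, so m = 127 or m = −221.

m = −221 or m = 127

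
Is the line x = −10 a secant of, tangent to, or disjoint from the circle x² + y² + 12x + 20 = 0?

tangent

d² = (1·(−6) + 0·0 − (−10))² = 16; r² = 16.
Since d² = r², the line is tangent.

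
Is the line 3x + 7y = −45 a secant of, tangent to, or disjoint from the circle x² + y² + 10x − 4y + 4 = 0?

disjoint

Substituting the line into the circle gives 58x² + 844x + 3481 = 0.
Δ = 712336 − 807592 = −95256.
No real roots: the line does not meet the circle.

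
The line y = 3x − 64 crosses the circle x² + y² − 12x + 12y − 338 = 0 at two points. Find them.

Express y = 3x − 64 and substitute into the circle:
10x² − 360x + 2990 = 0  ⟹  x² − 36x + 299 = 0
x = 23 or x = 13, giving (23, 5) and (13, −25).

(13, −25) and (23, 5)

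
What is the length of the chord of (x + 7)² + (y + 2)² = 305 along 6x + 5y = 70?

Substitute y = (70 − 6x)/5:
61x² − 610x = 0  ⟹  x² − 10x = 0
x = 10 or x = 0, giving (10, 2) and (0, 14).
Chord length = distance between (10, 2) and (0, 14) = √244 = 2√61.

2√61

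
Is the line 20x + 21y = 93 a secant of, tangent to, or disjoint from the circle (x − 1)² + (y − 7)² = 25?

secant

Centre (1, 7), r² = 25. Distance² from centre to line = (74)²/841 = 5476/841.
Since d² < r², the line cuts the circle twice.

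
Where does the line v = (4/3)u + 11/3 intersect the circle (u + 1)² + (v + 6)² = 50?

(−8, −7) and (−2, 1)

From the line, v = (11 + 4u)/3. Substituting:
25u² + 250u + 400 = 0  ⟹  u² + 10u + 16 = 0
u = −2 or u = −8, giving (−2, 1) and (−8, −7).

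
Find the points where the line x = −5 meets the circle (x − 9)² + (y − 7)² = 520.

The line gives x = −5. Substituting into the circle:
y² − 14y − 275 = 0
y = 25 or y = −11, giving (−5, 25) and (−5, −11).

(−5, −11) and (−5, 25)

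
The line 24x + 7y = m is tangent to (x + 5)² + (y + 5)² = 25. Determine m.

m = −280 or m = −30

The line touches the circle iff its distance from (−5, −5) is 5:
|24·(−5) + 7·(−5) − m| / √625 = 5
|m − (−155)| = 5·25, so m = −30 or m = −280.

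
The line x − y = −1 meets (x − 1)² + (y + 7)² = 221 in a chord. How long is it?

From the line, y = x + 1. Substituting:
2x² + 14x − 156 = 0  ⟹  x² + 7x − 78 = 0
x = 6 or x = −13, giving (6, 7) and (−13, −12).
Chord length = distance between (6, 7) and (−13, −12) = √722 = 19√2.

19√2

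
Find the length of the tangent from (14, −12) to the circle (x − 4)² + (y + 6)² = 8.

With centre O = (4, −6), |OP|² = 136 and r² = 8.
The tangent meets the radius at right angles, so tangent² = |PO|² − r² = 136 − 8 = 128.

8√2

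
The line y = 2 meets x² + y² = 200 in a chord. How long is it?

From the line, y = 2. Substituting:
x² − 196 = 0
x = 14 or x = −14, giving (14, 2) and (−14, 2).
|(14, 2) − (−14, 2)| = √((28)² + (0)²) = 28.

28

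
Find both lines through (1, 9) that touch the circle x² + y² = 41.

A line y − (9) = m(x − (1)) is tangent when its distance from (0, 0) is √41:
(−1m − (−9))² = 41(m² + 1)
20m² + 9m − 20 = 0, so m = −5/4 or m = 4/5.
Through (1, 9) these give 5x + 4y = 41 and 4x − 5y = −41.

5x + 4y = 41 and 4x − 5y = −41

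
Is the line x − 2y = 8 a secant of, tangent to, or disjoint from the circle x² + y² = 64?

secant

d² = (1·0 − 2·0 − (8))²/5 = 64/5; r² = 64.
Since d² < r², the line cuts the circle twice.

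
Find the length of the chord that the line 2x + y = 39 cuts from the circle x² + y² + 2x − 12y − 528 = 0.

Substitute y = −2x + 39:
5x² − 130x + 525 = 0  ⟹  x² − 26x + 105 = 0
x = 21 or x = 5, giving (21, −3) and (5, 29).
Chord length = distance between (21, −3) and (5, 29) = √1280 = 16√5.

16√5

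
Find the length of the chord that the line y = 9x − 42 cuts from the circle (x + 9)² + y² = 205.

√82

The distance from (−9, 0) to the line is 123/√82, and r² = 205.
Half the chord is √(r² − d²) = √(41/2), so the full chord is √82.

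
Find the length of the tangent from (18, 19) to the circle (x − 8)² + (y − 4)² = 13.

The centre is (8, 4) and r = √13. The square of the distance from P to the centre is 100 + 225 = 325.
By the tangent–radius right angle, tangent length = √(|PO|² − r²) = √312 = 2√78.

2√78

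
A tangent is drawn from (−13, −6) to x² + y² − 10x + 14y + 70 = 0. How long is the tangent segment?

√321

The centre is (5, −7) and r = 2. The square of the distance from P to the centre is 324 + 1 = 325.
Power of the point: PT² = |PO|² − r² = 321, so PT = √321.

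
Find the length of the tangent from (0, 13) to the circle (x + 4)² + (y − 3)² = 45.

√71

Centre (−4, 3), r² = 45. |PO|² = (4)² + (10)² = 116.
By the tangent–radius right angle, tangent length = √(|PO|² − r²) = √71.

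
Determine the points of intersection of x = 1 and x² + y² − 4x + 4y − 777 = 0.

(1, −30) and (1, 26)

The line gives x = 1. Substituting into the circle:
y² + 4y − 780 = 0
y = 26 or y = −30, giving (1, 26) and (1, −30).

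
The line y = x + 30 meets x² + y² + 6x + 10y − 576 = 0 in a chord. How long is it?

Substitute y = x + 30:
2x² + 76x + 624 = 0  ⟹  x² + 38x + 312 = 0
x = −12 or x = −26, giving (−12, 18) and (−26, 4).
|(−12, 18) − (−26, 4)| = √((14)² + (14)²) = 14√2.

14√2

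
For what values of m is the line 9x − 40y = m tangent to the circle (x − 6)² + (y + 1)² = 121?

The line touches the circle iff its distance from (6, −1) is 11:
|9·6 − 40·(−1) − m| / √1681 = 11
|m − (94)| = 11·41, so m = 545 or m = −357.

m = −357 or m = 545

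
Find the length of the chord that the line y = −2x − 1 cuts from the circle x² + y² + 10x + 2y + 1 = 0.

2√5

Centre (−5, −1), r² = 25. Perpendicular distance d from centre to line = |−10| / √5 = 10/√5.
Chord = 2√(r² − d²) = 2·√(5) = 2√5.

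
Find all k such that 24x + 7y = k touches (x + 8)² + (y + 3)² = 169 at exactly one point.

Tangency holds when the distance from the centre (−8, −3) to the line equals the radius 13:
|24·(−8) + 7·(−3) − k| / √625 = 13
|k − (−213)| = 13·25, so k = 112 or k = −538.

k = −538 or k = 112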